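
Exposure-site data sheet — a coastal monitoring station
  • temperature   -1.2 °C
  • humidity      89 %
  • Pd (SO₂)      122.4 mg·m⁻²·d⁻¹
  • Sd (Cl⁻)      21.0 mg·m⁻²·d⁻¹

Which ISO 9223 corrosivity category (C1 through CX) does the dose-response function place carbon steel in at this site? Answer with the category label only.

C3

carbon steel: T≤10 °C ⇒ hinge +0.150·(-1.2−10) = -1.6800
  sulphur-dioxide contribution → 23.83 μm/a
  chloride contribution → 12.11 μm/a
  ⇒ r_corr(carbon steel) = 35.93 μm/a
ISO 9223 Table 2 (carbon steel): 25 < 35.9 ≤ 50 μm/a ⇒ C3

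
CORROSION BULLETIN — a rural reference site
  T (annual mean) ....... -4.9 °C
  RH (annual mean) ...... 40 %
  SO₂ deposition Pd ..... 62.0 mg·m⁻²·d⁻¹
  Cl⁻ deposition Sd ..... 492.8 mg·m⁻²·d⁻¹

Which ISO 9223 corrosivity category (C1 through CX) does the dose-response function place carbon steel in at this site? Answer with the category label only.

carbon steel: temperature factor f = +0.150·(-14.9) = -2.2350
  SO₂ term: 1.77·62.0^0.52·exp(0.02·40-2.2350) = 3.604
  Sd branch = 0.102·Sd^0.62·e^(0.033·RH+0.04·T) = 14.66 μm/a
  sum: 3.604 + 14.66 → r_corr = 18.27 μm/a
18.3 μm/a falls in (1.3, 25] for carbon steel → category C2

C2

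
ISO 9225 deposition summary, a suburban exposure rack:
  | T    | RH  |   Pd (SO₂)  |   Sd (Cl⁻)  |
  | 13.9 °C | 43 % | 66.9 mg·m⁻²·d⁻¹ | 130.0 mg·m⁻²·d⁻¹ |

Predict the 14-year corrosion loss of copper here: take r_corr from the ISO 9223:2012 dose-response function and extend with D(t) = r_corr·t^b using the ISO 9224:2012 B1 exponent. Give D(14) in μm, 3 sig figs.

D(14) = 2.91 μm

copper: temperature factor f = -0.080·(3.9) = -0.3120
  Pd branch = 0.0053·Pd^0.26·e^(0.059·RH+f) = 0.1463 μm/a
  Cl⁻ term: 0.01025·130.0^0.27·exp(0.036·43+0.049·13.9) = 0.3545
  sum: 0.1463 + 0.3545 → r_corr = 0.5007 μm/a
Long-term exponent b (ISO 9224 Table 2, B1) = 0.667
  D(14) = 0.5007 × 14^0.667 = 0.5007 × 5.814 = 2.911 μm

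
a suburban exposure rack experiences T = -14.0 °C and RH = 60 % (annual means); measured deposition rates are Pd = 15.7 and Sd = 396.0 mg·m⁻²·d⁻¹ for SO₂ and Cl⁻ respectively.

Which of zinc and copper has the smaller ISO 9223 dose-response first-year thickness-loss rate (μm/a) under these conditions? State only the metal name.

zinc: temperature factor f = +0.038·(-24.0) = -0.9120
  SO₂ term: 0.0129·15.7^0.44·exp(0.046·60-0.9120) = 0.275
  Cl⁻ term: 0.0175·396.0^0.57·exp(0.008·60+0.085·-14.0) = 0.2602
  sum: 0.275 + 0.2602 → r_corr = 0.5353 μm/a
copper: temperature factor f = +0.126·(-24.0) = -3.0240
  SO₂ term: 0.0053·15.7^0.26·exp(0.059·60-3.0240) = 0.01817
  Cl⁻ term: 0.01025·396.0^0.27·exp(0.036·60+0.049·-14.0) = 0.225
  r_corr = 0.01817 + 0.225 = 0.2432 μm/a
Ordering by μm/a: zinc (0.535) > copper (0.243)

copper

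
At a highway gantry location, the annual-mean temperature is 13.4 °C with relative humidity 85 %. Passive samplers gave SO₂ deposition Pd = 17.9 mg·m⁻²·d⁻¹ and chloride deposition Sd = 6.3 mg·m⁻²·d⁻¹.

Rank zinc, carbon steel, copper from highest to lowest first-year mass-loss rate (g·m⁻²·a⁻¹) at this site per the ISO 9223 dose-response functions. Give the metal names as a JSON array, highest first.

["carbon steel", "copper", "zinc"]

zinc: f(T) = -0.071·(T−10) [T>10 °C] = -0.2414
  sulphur-dioxide contribution → 1.799 μm/a
  chloride contribution → 0.3081 μm/a
  ⇒ r_corr(zinc) = 2.107 μm/a
  mass loss = 2.107 μm/a × 7.14 g/cm³ = 15.05 g·m⁻²·a⁻¹
carbon steel: T>10 °C ⇒ hinge -0.054·(13.4−10) = -0.1836
  sulphur-dioxide contribution → 36.14 μm/a
  chloride contribution → 9.019 μm/a
  total first-year rate 45.16 μm/a
  mass loss = 45.16 μm/a × 7.85 g/cm³ = 354.5 g·m⁻²·a⁻¹
copper: temperature factor f = -0.080·(3.4) = -0.2720
  sulphur-dioxide contribution → 1.288 μm/a
  chloride contribution → 0.6929 μm/a
  total first-year rate 1.981 μm/a
  mass loss = 1.981 μm/a × 8.96 g/cm³ = 17.75 g·m⁻²·a⁻¹
Ordering by g·m⁻²·a⁻¹: carbon steel (355) > copper (17.7) > zinc (15)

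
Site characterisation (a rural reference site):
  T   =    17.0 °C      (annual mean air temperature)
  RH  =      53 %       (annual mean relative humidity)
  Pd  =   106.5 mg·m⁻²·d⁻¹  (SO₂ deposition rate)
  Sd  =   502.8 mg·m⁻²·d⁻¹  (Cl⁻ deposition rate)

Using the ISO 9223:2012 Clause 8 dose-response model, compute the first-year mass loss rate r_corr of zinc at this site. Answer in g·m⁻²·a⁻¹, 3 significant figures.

zinc: f(T) = -0.071·(T−10) [T>10 °C] = -0.4970
  Pd branch = 0.0129·Pd^0.44·e^(0.046·RH+f) = 0.7008 μm/a
  Cl⁻ term: 0.0175·502.8^0.57·exp(0.008·53+0.085·17.0) = 3.931
  r_corr = 0.7008 + 3.931 = 4.632 μm/a
Convert to mass loss: 4.632 μm/a × 7.14 g/cm³ = 33.07 g·m⁻²·a⁻¹

r_corr = 33.1 g·m⁻²·a⁻¹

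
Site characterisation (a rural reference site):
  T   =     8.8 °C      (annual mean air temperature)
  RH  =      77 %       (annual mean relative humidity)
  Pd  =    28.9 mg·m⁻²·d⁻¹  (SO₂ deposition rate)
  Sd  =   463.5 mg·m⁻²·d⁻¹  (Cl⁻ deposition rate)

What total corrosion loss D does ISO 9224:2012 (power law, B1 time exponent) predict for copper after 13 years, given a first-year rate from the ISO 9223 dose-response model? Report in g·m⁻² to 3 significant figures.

D(13) = 117 g·m⁻²

copper: f(T) = +0.126·(T−10) [T≤10 °C] = -0.1512
  Pd branch = 0.0053·Pd^0.26·e^(0.059·RH+f) = 1.027 μm/a
  Cl⁻ term: 0.01025·463.5^0.27·exp(0.036·77+0.049·8.8) = 1.323
  sum: 1.027 + 1.323 → r_corr = 2.35 μm/a
ISO 9224: D(t) = r_corr · t^b with b = 0.667 (copper, B1)
  D(13) = 2.35 × 13^0.667 = 2.35 × 5.534 = 13 μm
  Mass loss = 13 μm × 8.96 g/cm³ = 116.5 g·m⁻²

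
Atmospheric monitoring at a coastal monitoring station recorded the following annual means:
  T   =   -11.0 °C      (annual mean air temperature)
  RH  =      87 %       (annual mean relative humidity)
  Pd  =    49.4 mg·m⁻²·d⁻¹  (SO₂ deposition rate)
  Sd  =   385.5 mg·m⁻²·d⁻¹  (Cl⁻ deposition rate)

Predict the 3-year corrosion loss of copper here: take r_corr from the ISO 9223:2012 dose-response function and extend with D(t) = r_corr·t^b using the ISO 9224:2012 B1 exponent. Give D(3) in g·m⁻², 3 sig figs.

copper: T≤10 °C ⇒ hinge +0.126·(-11.0−10) = -2.6460
  Pd branch = 0.0053·Pd^0.26·e^(0.059·RH+f) = 0.1757 μm/a
  Sd branch = 0.01025·Sd^0.27·e^(0.036·RH+0.049·T) = 0.684 μm/a
  r_corr = 0.1757 + 0.684 = 0.8597 μm/a
Power-law: D(3) = r_corr · 3^0.667
  D(3) = 0.8597 × 3^0.667 = 0.8597 × 2.081 = 1.789 μm
  Mass loss = 1.789 μm × 8.96 g/cm³ = 16.03 g·m⁻²

D(3) = 16.0 g·m⁻²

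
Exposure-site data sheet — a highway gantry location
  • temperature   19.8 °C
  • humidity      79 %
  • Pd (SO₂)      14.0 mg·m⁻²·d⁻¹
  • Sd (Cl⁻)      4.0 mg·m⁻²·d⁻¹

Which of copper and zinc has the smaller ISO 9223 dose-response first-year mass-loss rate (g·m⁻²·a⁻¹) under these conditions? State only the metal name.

copper: temperature factor f = -0.080·(9.8) = -0.7840
  SO₂ term: 0.0053·14.0^0.26·exp(0.059·79-0.7840) = 0.5082
  Sd branch = 0.01025·Sd^0.27·e^(0.036·RH+0.049·T) = 0.6757 μm/a
  sum: 0.5082 + 0.6757 → r_corr = 1.184 μm/a
  mass loss = 1.184 μm/a × 8.96 g/cm³ = 10.61 g·m⁻²·a⁻¹
zinc: f(T) = -0.071·(T−10) [T>10 °C] = -0.6958
  Pd branch = 0.0129·Pd^0.44·e^(0.046·RH+f) = 0.7779 μm/a
  Sd branch = 0.0175·Sd^0.57·e^(0.008·RH+0.085·T) = 0.3905 μm/a
  r_corr = 0.7779 + 0.3905 = 1.168 μm/a
  mass loss = 1.168 μm/a × 7.14 g/cm³ = 8.342 g·m⁻²·a⁻¹
Ordering by g·m⁻²·a⁻¹: copper (10.6) > zinc (8.34)

zinc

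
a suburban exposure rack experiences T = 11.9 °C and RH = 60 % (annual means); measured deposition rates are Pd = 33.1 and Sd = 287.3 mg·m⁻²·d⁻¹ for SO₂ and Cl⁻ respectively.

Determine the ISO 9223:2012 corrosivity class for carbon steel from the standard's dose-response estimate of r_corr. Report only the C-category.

C4

carbon steel: f(T) = -0.054·(T−10) [T>10 °C] = -0.1026
  sulphur-dioxide contribution → 32.72 μm/a
  chloride contribution → 39.76 μm/a
  total first-year rate 72.48 μm/a
ISO 9223 Table 2 (carbon steel): 50 < 72.5 ≤ 80 μm/a ⇒ C4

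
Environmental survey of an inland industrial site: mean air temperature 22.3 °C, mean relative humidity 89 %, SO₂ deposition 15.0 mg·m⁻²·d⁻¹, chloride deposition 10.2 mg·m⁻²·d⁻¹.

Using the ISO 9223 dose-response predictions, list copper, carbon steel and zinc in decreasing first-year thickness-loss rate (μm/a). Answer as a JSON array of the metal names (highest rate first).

["carbon steel", "copper", "zinc"]

copper: T>10 °C ⇒ hinge -0.080·(22.3−10) = -0.9840
  SO₂ term: 0.0053·15.0^0.26·exp(0.059·89-0.9840) = 0.7642
  Sd branch = 0.01025·Sd^0.27·e^(0.036·RH+0.049·T) = 1.41 μm/a
  r_corr = 0.7642 + 1.41 = 2.174 μm/a
carbon steel: temperature factor f = -0.054·(12.3) = -0.6642
  Pd branch = 1.77·Pd^0.52·e^(0.02·RH+f) = 22.09 μm/a
  Sd branch = 0.102·Sd^0.62·e^(0.033·RH+0.04·T) = 19.81 μm/a
  sum: 22.09 + 19.81 → r_corr = 41.89 μm/a
zinc: T>10 °C ⇒ hinge -0.071·(22.3−10) = -0.8733
  SO₂ term: 0.0129·15.0^0.44·exp(0.046·89-0.8733) = 1.064
  Cl⁻ term: 0.0175·10.2^0.57·exp(0.008·89+0.085·22.3) = 0.892
  sum: 1.064 + 0.892 → r_corr = 1.956 μm/a
Ordering by μm/a: carbon steel (41.9) > copper (2.17) > zinc (1.96)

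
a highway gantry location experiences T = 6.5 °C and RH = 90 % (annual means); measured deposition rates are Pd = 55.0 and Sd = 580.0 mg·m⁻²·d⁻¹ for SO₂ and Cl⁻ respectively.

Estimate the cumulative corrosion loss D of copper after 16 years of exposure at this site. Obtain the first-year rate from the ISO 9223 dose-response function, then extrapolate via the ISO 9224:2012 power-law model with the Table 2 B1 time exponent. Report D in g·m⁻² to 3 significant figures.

copper: temperature factor f = +0.126·(-3.5) = -0.4410
  sulphur-dioxide contribution → 1.956 μm/a
  chloride contribution → 2.006 μm/a
  total first-year rate 3.962 μm/a
Long-term exponent b (ISO 9224 Table 2, B1) = 0.667
  D(16) = 3.962 × 16^0.667 = 3.962 × 6.355 = 25.18 μm
  Mass loss = 25.18 μm × 8.96 g/cm³ = 225.6 g·m⁻²

D(16) = 226 g·m⁻²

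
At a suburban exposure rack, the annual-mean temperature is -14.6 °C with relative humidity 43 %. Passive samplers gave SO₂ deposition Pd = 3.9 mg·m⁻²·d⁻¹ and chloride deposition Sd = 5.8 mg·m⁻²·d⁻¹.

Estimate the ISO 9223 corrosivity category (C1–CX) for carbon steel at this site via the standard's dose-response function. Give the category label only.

C1

carbon steel: T≤10 °C ⇒ hinge +0.150·(-14.6−10) = -3.6900
  Pd branch = 1.77·Pd^0.52·e^(0.02·RH+f) = 0.212 μm/a
  Sd branch = 0.102·Sd^0.62·e^(0.033·RH+0.04·T) = 0.6991 μm/a
  sum: 0.212 + 0.6991 → r_corr = 0.9111 μm/a
0.911 μm/a falls in (0, 1.3] for carbon steel → category C1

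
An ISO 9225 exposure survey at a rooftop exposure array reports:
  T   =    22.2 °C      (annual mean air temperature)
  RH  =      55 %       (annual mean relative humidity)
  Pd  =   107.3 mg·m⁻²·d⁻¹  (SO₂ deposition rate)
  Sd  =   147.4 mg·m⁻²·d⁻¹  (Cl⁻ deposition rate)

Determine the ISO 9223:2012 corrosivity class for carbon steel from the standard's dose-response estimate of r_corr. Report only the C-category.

C4

carbon steel: T>10 °C ⇒ hinge -0.054·(22.2−10) = -0.6588
  sulphur-dioxide contribution → 31.3 μm/a
  chloride contribution → 33.65 μm/a
  total first-year rate 64.95 μm/a
64.9 μm/a falls in (50, 80] for carbon steel → category C4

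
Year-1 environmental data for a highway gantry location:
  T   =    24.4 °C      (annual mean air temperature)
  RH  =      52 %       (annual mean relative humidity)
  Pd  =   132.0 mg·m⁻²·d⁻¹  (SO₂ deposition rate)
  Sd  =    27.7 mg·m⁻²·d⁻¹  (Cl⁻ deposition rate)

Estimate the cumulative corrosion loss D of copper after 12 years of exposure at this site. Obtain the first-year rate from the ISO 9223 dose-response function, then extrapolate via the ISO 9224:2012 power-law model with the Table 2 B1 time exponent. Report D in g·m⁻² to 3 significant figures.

D(12) = 31.4 g·m⁻²

copper: f(T) = -0.080·(T−10) [T>10 °C] = -1.1520
  SO₂ term: 0.0053·132.0^0.26·exp(0.059·52-1.1520) = 0.1282
  Cl⁻ term: 0.01025·27.7^0.27·exp(0.036·52+0.049·24.4) = 0.5401
  r_corr = 0.1282 + 0.5401 = 0.6682 μm/a
Power-law: D(12) = r_corr · 12^0.667
  D(12) = 0.6682 × 12^0.667 = 0.6682 × 5.246 = 3.505 μm
  Mass loss = 3.505 μm × 8.96 g/cm³ = 31.41 g·m⁻²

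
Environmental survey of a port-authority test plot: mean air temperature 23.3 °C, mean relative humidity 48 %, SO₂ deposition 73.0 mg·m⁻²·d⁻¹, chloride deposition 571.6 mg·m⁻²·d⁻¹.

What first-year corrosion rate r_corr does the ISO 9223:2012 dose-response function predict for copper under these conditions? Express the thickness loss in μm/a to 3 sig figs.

copper: T>10 °C ⇒ hinge -0.080·(23.3−10) = -1.0640
  sulphur-dioxide contribution → 0.09475 μm/a
  chloride contribution → 1.003 μm/a
  total first-year rate 1.098 μm/a

r_corr = 1.10 μm/a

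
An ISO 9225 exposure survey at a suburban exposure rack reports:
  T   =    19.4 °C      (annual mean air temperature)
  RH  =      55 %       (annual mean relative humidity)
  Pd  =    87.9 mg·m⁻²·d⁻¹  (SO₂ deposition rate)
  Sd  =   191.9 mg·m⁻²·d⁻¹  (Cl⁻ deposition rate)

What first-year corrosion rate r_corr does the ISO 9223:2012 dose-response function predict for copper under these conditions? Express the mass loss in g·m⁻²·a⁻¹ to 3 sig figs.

r_corr = 8.96 g·m⁻²·a⁻¹

copper: T>10 °C ⇒ hinge -0.080·(19.4−10) = -0.7520
  SO₂ term: 0.0053·87.9^0.26·exp(0.059·55-0.7520) = 0.2053
  Cl⁻ term: 0.01025·191.9^0.27·exp(0.036·55+0.049·19.4) = 0.7941
  r_corr = 0.2053 + 0.7941 = 0.9995 μm/a
Convert to mass loss: 0.9995 μm/a × 8.96 g/cm³ = 8.955 g·m⁻²·a⁻¹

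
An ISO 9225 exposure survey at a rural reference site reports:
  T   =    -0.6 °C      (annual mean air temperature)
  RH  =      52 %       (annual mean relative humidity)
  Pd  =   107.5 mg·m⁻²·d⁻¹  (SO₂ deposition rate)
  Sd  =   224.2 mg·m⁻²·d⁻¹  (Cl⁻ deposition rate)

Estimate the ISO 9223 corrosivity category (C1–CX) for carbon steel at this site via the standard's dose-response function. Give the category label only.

C3

carbon steel: f(T) = +0.150·(T−10) [T≤10 °C] = -1.5900
  SO₂ term: 1.77·107.5^0.52·exp(0.02·52-1.5900) = 11.63
  Sd branch = 0.102·Sd^0.62·e^(0.033·RH+0.04·T) = 15.88 μm/a
  r_corr = 11.63 + 15.88 = 27.51 μm/a
27.5 μm/a falls in (25, 50] for carbon steel → category C3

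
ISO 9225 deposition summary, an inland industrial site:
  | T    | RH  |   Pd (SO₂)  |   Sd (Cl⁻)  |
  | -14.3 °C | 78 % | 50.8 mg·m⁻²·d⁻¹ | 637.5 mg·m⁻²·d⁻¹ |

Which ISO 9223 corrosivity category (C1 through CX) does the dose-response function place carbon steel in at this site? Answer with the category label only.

C3

carbon steel: T≤10 °C ⇒ hinge +0.150·(-14.3−10) = -3.6450
  sulphur-dioxide contribution → 1.696 μm/a
  chloride contribution → 41.38 μm/a
  ⇒ r_corr(carbon steel) = 43.08 μm/a
ISO 9223 Table 2 (carbon steel): 25 < 43.1 ≤ 50 μm/a ⇒ C3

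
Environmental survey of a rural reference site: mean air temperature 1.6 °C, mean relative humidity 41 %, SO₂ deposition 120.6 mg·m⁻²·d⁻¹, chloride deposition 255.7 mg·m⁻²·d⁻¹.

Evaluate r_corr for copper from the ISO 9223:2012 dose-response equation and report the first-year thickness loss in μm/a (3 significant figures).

copper: T≤10 °C ⇒ hinge +0.126·(1.6−10) = -1.0584
  sulphur-dioxide contribution → 0.07183 μm/a
  chloride contribution → 0.2167 μm/a
  total first-year rate 0.2885 μm/a

r_corr = 0.289 μm/a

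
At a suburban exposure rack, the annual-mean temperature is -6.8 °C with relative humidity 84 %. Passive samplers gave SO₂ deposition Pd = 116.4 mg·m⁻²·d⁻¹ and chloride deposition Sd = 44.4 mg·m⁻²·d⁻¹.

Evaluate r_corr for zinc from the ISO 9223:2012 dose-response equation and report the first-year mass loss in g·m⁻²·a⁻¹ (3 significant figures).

zinc: T≤10 °C ⇒ hinge +0.038·(-6.8−10) = -0.6384
  sulphur-dioxide contribution → 2.633 μm/a
  chloride contribution → 0.1671 μm/a
  total first-year rate 2.8 μm/a
Convert to mass loss: 2.8 μm/a × 7.14 g/cm³ = 19.99 g·m⁻²·a⁻¹

r_corr = 20.0 g·m⁻²·a⁻¹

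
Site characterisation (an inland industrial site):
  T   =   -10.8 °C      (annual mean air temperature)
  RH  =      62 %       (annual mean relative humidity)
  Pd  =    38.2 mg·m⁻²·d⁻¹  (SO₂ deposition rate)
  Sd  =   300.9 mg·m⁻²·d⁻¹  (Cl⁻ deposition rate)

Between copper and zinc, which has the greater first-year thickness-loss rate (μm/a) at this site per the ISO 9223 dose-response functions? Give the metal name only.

zinc

copper: T≤10 °C ⇒ hinge +0.126·(-10.8−10) = -2.6208
  sulphur-dioxide contribution → 0.03855 μm/a
  chloride contribution → 0.2627 μm/a
  total first-year rate 0.3012 μm/a
zinc: T≤10 °C ⇒ hinge +0.038·(-10.8−10) = -0.7904
  sulphur-dioxide contribution → 0.5035 μm/a
  chloride contribution → 0.2968 μm/a
  ⇒ r_corr(zinc) = 0.8003 μm/a
Ordering by μm/a: zinc (0.8) > copper (0.301)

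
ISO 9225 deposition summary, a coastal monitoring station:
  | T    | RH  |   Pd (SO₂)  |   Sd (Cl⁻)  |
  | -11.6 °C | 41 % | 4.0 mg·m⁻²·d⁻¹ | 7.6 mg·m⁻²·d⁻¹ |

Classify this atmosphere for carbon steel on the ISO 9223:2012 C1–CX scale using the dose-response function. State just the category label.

carbon steel: temperature factor f = +0.150·(-21.6) = -3.2400
  sulphur-dioxide contribution → 0.3236 μm/a
  chloride contribution → 0.8726 μm/a
  total first-year rate 1.196 μm/a
1.2 μm/a falls in (0, 1.3] for carbon steel → category C1

C1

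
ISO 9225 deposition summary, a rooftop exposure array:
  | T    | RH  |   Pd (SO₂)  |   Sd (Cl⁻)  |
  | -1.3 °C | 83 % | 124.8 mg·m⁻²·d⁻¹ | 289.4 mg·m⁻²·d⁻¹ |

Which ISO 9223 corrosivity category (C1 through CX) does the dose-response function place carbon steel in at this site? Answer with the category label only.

carbon steel: T≤10 °C ⇒ hinge +0.150·(-1.3−10) = -1.6950
  Pd branch = 1.77·Pd^0.52·e^(0.02·RH+f) = 21.03 μm/a
  Cl⁻ term: 0.102·289.4^0.62·exp(0.033·83+0.04·-1.3) = 50.31
  sum: 21.03 + 50.31 → r_corr = 71.34 μm/a
71.3 μm/a falls in (50, 80] for carbon steel → category C4

C4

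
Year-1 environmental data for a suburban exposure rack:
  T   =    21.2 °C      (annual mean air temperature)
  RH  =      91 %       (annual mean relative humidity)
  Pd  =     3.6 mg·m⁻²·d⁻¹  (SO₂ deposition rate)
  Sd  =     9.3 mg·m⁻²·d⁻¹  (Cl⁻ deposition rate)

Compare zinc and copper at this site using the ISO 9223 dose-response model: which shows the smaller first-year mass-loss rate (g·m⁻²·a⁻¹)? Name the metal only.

zinc

zinc: T>10 °C ⇒ hinge -0.071·(21.2−10) = -0.7952
  Pd branch = 0.0129·Pd^0.44·e^(0.046·RH+f) = 0.6729 μm/a
  Sd branch = 0.0175·Sd^0.57·e^(0.008·RH+0.085·T) = 0.7831 μm/a
  r_corr = 0.6729 + 0.7831 = 1.456 μm/a
  mass loss = 1.456 μm/a × 7.14 g/cm³ = 10.4 g·m⁻²·a⁻¹
copper: temperature factor f = -0.080·(11.2) = -0.8960
  Pd branch = 0.0053·Pd^0.26·e^(0.059·RH+f) = 0.6479 μm/a
  Sd branch = 0.01025·Sd^0.27·e^(0.036·RH+0.049·T) = 1.4 μm/a
  r_corr = 0.6479 + 1.4 = 2.048 μm/a
  mass loss = 2.048 μm/a × 8.96 g/cm³ = 18.35 g·m⁻²·a⁻¹
Ordering by g·m⁻²·a⁻¹: copper (18.3) > zinc (10.4)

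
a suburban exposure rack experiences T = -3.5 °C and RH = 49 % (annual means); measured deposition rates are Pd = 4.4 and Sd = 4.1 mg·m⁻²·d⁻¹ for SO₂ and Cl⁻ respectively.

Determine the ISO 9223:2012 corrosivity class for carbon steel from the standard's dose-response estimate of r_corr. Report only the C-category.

C2

carbon steel: T≤10 °C ⇒ hinge +0.150·(-3.5−10) = -2.0250
  sulphur-dioxide contribution → 1.345 μm/a
  chloride contribution → 1.071 μm/a
  ⇒ r_corr(carbon steel) = 2.416 μm/a
Category bounds: 1.3…25 μm/a bracket r_corr ⇒ C2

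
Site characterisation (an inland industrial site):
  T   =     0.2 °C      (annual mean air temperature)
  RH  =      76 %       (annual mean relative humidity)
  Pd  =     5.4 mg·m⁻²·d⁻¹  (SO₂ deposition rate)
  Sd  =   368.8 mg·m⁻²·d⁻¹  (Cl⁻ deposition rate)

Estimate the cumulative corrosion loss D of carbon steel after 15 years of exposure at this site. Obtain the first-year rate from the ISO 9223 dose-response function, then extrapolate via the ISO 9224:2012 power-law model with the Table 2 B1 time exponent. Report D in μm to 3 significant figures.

D(15) = 222 μm

carbon steel: temperature factor f = +0.150·(-9.8) = -1.4700
  sulphur-dioxide contribution → 4.472 μm/a
  chloride contribution → 49.28 μm/a
  ⇒ r_corr(carbon steel) = 53.76 μm/a
ISO 9224: D(t) = r_corr · t^b with b = 0.523 (carbon steel, B1)
  D(15) = 53.76 × 15^0.523 = 53.76 × 4.122 = 221.6 μm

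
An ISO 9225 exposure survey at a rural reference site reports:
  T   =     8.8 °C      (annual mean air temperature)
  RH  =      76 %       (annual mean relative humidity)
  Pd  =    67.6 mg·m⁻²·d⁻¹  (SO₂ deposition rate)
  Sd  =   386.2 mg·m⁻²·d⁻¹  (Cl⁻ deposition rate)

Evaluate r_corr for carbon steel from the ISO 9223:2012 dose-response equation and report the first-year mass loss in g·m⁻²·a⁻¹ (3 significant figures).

carbon steel: f(T) = +0.150·(T−10) [T≤10 °C] = -0.1800
  SO₂ term: 1.77·67.6^0.52·exp(0.02·76-0.1800) = 60.46
  Sd branch = 0.102·Sd^0.62·e^(0.033·RH+0.04·T) = 71.53 μm/a
  r_corr = 60.46 + 71.53 = 132 μm/a
Convert to mass loss: 132 μm/a × 7.85 g/cm³ = 1036 g·m⁻²·a⁻¹

r_corr = 1.04e+03 g·m⁻²·a⁻¹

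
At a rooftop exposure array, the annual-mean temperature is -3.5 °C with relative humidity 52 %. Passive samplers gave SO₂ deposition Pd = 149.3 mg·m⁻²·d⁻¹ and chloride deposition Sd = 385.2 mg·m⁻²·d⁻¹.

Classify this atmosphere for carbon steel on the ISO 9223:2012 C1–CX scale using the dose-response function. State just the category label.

C3

carbon steel: f(T) = +0.150·(T−10) [T≤10 °C] = -2.0250
  SO₂ term: 1.77·149.3^0.52·exp(0.02·52-2.0250) = 8.927
  Sd branch = 0.102·Sd^0.62·e^(0.033·RH+0.04·T) = 19.78 μm/a
  r_corr = 8.927 + 19.78 = 28.7 μm/a
ISO 9223 Table 2 (carbon steel): 25 < 28.7 ≤ 50 μm/a ⇒ C3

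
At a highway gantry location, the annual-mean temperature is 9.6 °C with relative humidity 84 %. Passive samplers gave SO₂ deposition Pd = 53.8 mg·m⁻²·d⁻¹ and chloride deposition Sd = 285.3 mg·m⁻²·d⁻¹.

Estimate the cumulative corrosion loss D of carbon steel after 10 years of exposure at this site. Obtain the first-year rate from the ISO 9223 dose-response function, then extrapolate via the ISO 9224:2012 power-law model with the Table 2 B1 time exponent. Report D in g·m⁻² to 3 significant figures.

D(10) = 3.95e+03 g·m⁻²

carbon steel: f(T) = +0.150·(T−10) [T≤10 °C] = -0.0600
  Pd branch = 1.77·Pd^0.52·e^(0.02·RH+f) = 71.05 μm/a
  Cl⁻ term: 0.102·285.3^0.62·exp(0.033·84+0.04·9.6) = 79.71
  r_corr = 71.05 + 79.71 = 150.8 μm/a
Power-law: D(10) = r_corr · 10^0.523
  D(10) = 150.8 × 10^0.523 = 150.8 × 3.334 = 502.7 μm
  Mass loss = 502.7 μm × 7.85 g/cm³ = 3946 g·m⁻²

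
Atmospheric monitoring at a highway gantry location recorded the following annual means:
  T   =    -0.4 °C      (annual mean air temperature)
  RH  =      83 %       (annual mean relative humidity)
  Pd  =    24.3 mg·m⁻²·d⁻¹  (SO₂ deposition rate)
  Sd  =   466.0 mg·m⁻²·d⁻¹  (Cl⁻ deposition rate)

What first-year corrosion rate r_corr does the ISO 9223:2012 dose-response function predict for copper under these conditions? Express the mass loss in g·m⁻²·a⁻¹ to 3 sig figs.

copper: f(T) = +0.126·(T−10) [T≤10 °C] = -1.3104
  Pd branch = 0.0053·Pd^0.26·e^(0.059·RH+f) = 0.4387 μm/a
  Sd branch = 0.01025·Sd^0.27·e^(0.036·RH+0.049·T) = 1.048 μm/a
  r_corr = 0.4387 + 1.048 = 1.487 μm/a
Convert to mass loss: 1.487 μm/a × 8.96 g/cm³ = 13.32 g·m⁻²·a⁻¹

r_corr = 13.3 g·m⁻²·a⁻¹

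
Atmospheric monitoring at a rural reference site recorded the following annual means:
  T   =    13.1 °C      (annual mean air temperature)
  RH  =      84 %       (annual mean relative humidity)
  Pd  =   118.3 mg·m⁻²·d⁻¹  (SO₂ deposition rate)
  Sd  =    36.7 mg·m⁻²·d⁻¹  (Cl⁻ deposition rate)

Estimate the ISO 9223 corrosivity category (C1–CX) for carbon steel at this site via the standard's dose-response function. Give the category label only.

carbon steel: T>10 °C ⇒ hinge -0.054·(13.1−10) = -0.1674
  sulphur-dioxide contribution → 96.13 μm/a
  chloride contribution → 25.71 μm/a
  ⇒ r_corr(carbon steel) = 121.8 μm/a
ISO 9223 Table 2 (carbon steel): 80 < 122 ≤ 200 μm/a ⇒ C5

C5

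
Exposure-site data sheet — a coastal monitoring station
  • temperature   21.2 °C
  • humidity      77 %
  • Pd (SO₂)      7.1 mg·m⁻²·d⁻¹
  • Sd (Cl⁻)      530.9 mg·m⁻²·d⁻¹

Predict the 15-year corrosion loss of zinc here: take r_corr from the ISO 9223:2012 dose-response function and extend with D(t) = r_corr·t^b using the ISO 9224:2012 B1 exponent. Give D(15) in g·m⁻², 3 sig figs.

D(15) = 484 g·m⁻²

zinc: T>10 °C ⇒ hinge -0.071·(21.2−10) = -0.7952
  SO₂ term: 0.0129·7.1^0.44·exp(0.046·77-0.7952) = 0.4765
  Sd branch = 0.0175·Sd^0.57·e^(0.008·RH+0.085·T) = 7.021 μm/a
  sum: 0.4765 + 7.021 → r_corr = 7.498 μm/a
Power-law: D(15) = r_corr · 15^0.813
  D(15) = 7.498 × 15^0.813 = 7.498 × 9.04 = 67.78 μm
  Mass loss = 67.78 μm × 7.14 g/cm³ = 483.9 g·m⁻²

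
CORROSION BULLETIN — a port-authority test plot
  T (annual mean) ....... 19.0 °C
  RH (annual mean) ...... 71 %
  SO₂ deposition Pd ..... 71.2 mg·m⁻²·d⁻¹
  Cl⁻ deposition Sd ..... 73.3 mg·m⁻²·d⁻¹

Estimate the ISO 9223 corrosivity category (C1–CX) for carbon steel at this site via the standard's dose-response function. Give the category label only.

carbon steel: temperature factor f = -0.054·(9.0) = -0.4860
  Pd branch = 1.77·Pd^0.52·e^(0.02·RH+f) = 41.39 μm/a
  Sd branch = 0.102·Sd^0.62·e^(0.033·RH+0.04·T) = 32.55 μm/a
  sum: 41.39 + 32.55 → r_corr = 73.94 μm/a
Category bounds: 50…80 μm/a bracket r_corr ⇒ C4

C4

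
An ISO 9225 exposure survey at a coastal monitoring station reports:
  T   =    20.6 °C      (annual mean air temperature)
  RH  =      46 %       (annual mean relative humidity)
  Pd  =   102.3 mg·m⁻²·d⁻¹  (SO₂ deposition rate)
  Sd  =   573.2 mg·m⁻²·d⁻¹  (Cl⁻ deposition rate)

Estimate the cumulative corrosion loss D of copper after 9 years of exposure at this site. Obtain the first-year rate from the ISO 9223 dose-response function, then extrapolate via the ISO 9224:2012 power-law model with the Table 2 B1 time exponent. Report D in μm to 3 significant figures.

copper: T>10 °C ⇒ hinge -0.080·(20.6−10) = -0.8480
  Pd branch = 0.0053·Pd^0.26·e^(0.059·RH+f) = 0.1141 μm/a
  Cl⁻ term: 0.01025·573.2^0.27·exp(0.036·46+0.049·20.6) = 0.8185
  sum: 0.1141 + 0.8185 → r_corr = 0.9326 μm/a
ISO 9224: D(t) = r_corr · t^b with b = 0.667 (copper, B1)
  D(9) = 0.9326 × 9^0.667 = 0.9326 × 4.33 = 4.038 μm

D(9) = 4.04 μm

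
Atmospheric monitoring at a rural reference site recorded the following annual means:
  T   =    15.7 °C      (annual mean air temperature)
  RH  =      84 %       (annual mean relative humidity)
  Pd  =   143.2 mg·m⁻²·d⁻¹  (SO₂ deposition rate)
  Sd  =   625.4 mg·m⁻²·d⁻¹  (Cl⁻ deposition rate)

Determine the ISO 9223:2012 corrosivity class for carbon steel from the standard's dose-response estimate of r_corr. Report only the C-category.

CX

carbon steel: f(T) = -0.054·(T−10) [T>10 °C] = -0.3078
  SO₂ term: 1.77·143.2^0.52·exp(0.02·84-0.3078) = 92.26
  Sd branch = 0.102·Sd^0.62·e^(0.033·RH+0.04·T) = 165.5 μm/a
  r_corr = 92.26 + 165.5 = 257.8 μm/a
Category bounds: 200…700 μm/a bracket r_corr ⇒ CX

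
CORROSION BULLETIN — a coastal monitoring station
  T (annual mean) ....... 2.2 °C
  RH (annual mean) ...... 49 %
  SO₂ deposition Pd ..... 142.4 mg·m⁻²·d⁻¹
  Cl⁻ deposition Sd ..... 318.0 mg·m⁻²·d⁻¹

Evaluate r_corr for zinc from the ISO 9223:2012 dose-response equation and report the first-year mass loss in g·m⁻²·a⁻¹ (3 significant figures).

r_corr = 11.7 g·m⁻²·a⁻¹

zinc: temperature factor f = +0.038·(-7.8) = -0.2964
  sulphur-dioxide contribution → 0.8097 μm/a
  chloride contribution → 0.8334 μm/a
  total first-year rate 1.643 μm/a
Convert to mass loss: 1.643 μm/a × 7.14 g/cm³ = 11.73 g·m⁻²·a⁻¹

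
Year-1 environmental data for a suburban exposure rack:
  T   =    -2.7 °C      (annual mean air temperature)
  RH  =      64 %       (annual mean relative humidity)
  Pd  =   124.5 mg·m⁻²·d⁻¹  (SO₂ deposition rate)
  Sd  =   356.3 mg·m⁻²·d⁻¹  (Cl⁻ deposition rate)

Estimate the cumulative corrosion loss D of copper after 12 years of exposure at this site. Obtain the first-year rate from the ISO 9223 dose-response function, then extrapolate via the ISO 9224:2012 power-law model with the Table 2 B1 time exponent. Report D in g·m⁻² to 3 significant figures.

D(12) = 28.3 g·m⁻²

copper: f(T) = +0.126·(T−10) [T≤10 °C] = -1.6002
  sulphur-dioxide contribution → 0.1637 μm/a
  chloride contribution → 0.4394 μm/a
  total first-year rate 0.6031 μm/a
ISO 9224: D(t) = r_corr · t^b with b = 0.667 (copper, B1)
  D(12) = 0.6031 × 12^0.667 = 0.6031 × 5.246 = 3.164 μm
  Mass loss = 3.164 μm × 8.96 g/cm³ = 28.35 g·m⁻²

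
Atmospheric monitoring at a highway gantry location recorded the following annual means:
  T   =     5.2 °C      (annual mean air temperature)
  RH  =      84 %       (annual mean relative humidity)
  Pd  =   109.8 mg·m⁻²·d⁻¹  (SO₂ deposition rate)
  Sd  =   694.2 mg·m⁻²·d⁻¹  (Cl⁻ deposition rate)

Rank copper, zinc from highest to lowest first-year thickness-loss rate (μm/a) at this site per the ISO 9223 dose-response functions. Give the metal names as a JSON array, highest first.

["zinc", "copper"]

copper: T≤10 °C ⇒ hinge +0.126·(5.2−10) = -0.6048
  sulphur-dioxide contribution → 1.395 μm/a
  chloride contribution → 1.592 μm/a
  ⇒ r_corr(copper) = 2.987 μm/a
zinc: temperature factor f = +0.038·(-4.8) = -0.1824
  sulphur-dioxide contribution → 4.049 μm/a
  chloride contribution → 2.221 μm/a
  ⇒ r_corr(zinc) = 6.27 μm/a
Ordering by μm/a: zinc (6.27) > copper (2.99)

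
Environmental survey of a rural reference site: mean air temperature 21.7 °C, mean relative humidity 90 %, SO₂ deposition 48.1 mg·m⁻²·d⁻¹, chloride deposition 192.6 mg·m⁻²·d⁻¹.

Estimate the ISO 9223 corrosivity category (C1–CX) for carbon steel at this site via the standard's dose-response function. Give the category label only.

C5

carbon steel: f(T) = -0.054·(T−10) [T>10 °C] = -0.6318
  Pd branch = 1.77·Pd^0.52·e^(0.02·RH+f) = 42.66 μm/a
  Cl⁻ term: 0.102·192.6^0.62·exp(0.033·90+0.04·21.7) = 123.6
  sum: 42.66 + 123.6 → r_corr = 166.2 μm/a
ISO 9223 Table 2 (carbon steel): 80 < 166 ≤ 200 μm/a ⇒ C5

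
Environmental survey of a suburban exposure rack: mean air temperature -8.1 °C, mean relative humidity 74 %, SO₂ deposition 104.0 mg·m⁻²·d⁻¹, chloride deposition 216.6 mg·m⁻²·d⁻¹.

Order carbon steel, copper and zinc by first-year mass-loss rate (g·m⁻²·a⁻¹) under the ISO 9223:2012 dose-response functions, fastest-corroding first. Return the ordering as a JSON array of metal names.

["carbon steel", "zinc", "copper"]

carbon steel: f(T) = +0.150·(T−10) [T≤10 °C] = -2.7150
  Pd branch = 1.77·Pd^0.52·e^(0.02·RH+f) = 5.761 μm/a
  Sd branch = 0.102·Sd^0.62·e^(0.033·RH+0.04·T) = 23.8 μm/a
  r_corr = 5.761 + 23.8 = 29.56 μm/a
  mass loss = 29.56 μm/a × 7.85 g/cm³ = 232 g·m⁻²·a⁻¹
copper: temperature factor f = +0.126·(-18.1) = -2.2806
  SO₂ term: 0.0053·104.0^0.26·exp(0.059·74-2.2806) = 0.1427
  Cl⁻ term: 0.01025·216.6^0.27·exp(0.036·74+0.049·-8.1) = 0.4226
  r_corr = 0.1427 + 0.4226 = 0.5653 μm/a
  mass loss = 0.5653 μm/a × 8.96 g/cm³ = 5.065 g·m⁻²·a⁻¹
zinc: temperature factor f = +0.038·(-18.1) = -0.6878
  SO₂ term: 0.0129·104.0^0.44·exp(0.046·74-0.6878) = 1.506
  Cl⁻ term: 0.0175·216.6^0.57·exp(0.008·74+0.085·-8.1) = 0.3408
  r_corr = 1.506 + 0.3408 = 1.846 μm/a
  mass loss = 1.846 μm/a × 7.14 g/cm³ = 13.18 g·m⁻²·a⁻¹
Ordering by g·m⁻²·a⁻¹: carbon steel (232) > zinc (13.2) > copper (5.07)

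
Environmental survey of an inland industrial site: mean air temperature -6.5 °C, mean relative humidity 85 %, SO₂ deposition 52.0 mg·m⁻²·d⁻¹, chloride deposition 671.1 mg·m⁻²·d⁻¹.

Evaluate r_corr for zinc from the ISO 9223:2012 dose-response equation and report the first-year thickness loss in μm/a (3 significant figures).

zinc: T≤10 °C ⇒ hinge +0.038·(-6.5−10) = -0.6270
  sulphur-dioxide contribution → 1.956 μm/a
  chloride contribution → 0.8122 μm/a
  total first-year rate 2.768 μm/a

r_corr = 2.77 μm/a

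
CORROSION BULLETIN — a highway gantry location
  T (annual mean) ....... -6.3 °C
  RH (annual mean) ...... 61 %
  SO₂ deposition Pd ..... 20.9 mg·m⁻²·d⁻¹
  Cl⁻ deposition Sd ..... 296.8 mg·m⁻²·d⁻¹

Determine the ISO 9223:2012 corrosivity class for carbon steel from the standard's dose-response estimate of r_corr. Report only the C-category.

carbon steel: f(T) = +0.150·(T−10) [T≤10 °C] = -2.4450
  sulphur-dioxide contribution → 2.526 μm/a
  chloride contribution → 20.25 μm/a
  ⇒ r_corr(carbon steel) = 22.77 μm/a
ISO 9223 Table 2 (carbon steel): 1.3 < 22.8 ≤ 25 μm/a ⇒ C2

C2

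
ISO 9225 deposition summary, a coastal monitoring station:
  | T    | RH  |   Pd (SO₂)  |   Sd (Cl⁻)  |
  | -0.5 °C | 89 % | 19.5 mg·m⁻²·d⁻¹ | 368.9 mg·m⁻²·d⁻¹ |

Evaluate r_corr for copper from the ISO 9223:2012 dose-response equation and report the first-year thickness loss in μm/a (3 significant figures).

copper: f(T) = +0.126·(T−10) [T≤10 °C] = -1.3230
  sulphur-dioxide contribution → 0.5829 μm/a
  chloride contribution → 1.215 μm/a
  total first-year rate 1.798 μm/a

r_corr = 1.80 μm/a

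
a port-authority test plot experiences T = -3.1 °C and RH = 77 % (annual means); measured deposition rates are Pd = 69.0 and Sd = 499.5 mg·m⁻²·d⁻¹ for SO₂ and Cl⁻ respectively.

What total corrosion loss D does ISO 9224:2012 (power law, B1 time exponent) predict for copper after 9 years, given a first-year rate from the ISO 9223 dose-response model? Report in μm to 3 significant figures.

D(9) = 4.51 μm

copper: temperature factor f = +0.126·(-13.1) = -1.6506
  SO₂ term: 0.0053·69.0^0.26·exp(0.059·77-1.6506) = 0.2874
  Sd branch = 0.01025·Sd^0.27·e^(0.036·RH+0.049·T) = 0.7537 μm/a
  sum: 0.2874 + 0.7537 → r_corr = 1.041 μm/a
Power-law: D(9) = r_corr · 9^0.667
  D(9) = 1.041 × 9^0.667 = 1.041 × 4.33 = 4.508 μm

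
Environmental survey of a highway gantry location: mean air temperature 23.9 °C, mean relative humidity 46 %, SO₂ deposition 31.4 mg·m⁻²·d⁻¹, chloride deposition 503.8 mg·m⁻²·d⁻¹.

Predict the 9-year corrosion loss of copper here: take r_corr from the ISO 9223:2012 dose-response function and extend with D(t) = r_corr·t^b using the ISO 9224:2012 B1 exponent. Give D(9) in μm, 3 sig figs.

copper: temperature factor f = -0.080·(13.9) = -1.1120
  Pd branch = 0.0053·Pd^0.26·e^(0.059·RH+f) = 0.06445 μm/a
  Cl⁻ term: 0.01025·503.8^0.27·exp(0.036·46+0.049·23.9) = 0.9292
  sum: 0.06445 + 0.9292 → r_corr = 0.9937 μm/a
ISO 9224: D(t) = r_corr · t^b with b = 0.667 (copper, B1)
  D(9) = 0.9937 × 9^0.667 = 0.9937 × 4.33 = 4.303 μm

D(9) = 4.30 μm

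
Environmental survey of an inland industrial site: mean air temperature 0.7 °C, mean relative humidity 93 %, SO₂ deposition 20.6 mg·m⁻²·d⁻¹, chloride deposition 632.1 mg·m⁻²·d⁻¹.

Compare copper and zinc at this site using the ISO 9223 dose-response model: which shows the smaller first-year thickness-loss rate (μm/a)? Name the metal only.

copper: T≤10 °C ⇒ hinge +0.126·(0.7−10) = -1.1718
  SO₂ term: 0.0053·20.6^0.26·exp(0.059·93-1.1718) = 0.8709
  Cl⁻ term: 0.01025·632.1^0.27·exp(0.036·93+0.049·0.7) = 1.721
  sum: 0.8709 + 1.721 → r_corr = 2.592 μm/a
zinc: temperature factor f = +0.038·(-9.3) = -0.3534
  Pd branch = 0.0129·Pd^0.44·e^(0.046·RH+f) = 2.472 μm/a
  Sd branch = 0.0175·Sd^0.57·e^(0.008·RH+0.085·T) = 1.543 μm/a
  r_corr = 2.472 + 1.543 = 4.016 μm/a
Ordering by μm/a: zinc (4.02) > copper (2.59)

copper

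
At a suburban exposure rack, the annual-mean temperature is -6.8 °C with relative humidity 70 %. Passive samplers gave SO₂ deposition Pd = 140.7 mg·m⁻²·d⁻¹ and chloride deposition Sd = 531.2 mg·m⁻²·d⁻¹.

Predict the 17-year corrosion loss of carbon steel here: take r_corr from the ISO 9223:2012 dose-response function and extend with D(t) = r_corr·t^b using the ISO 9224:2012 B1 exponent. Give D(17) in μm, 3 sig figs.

carbon steel: f(T) = +0.150·(T−10) [T≤10 °C] = -2.5200
  sulphur-dioxide contribution → 7.563 μm/a
  chloride contribution → 38.31 μm/a
  total first-year rate 45.88 μm/a
Long-term exponent b (ISO 9224 Table 2, B1) = 0.523
  D(17) = 45.88 × 17^0.523 = 45.88 × 4.401 = 201.9 μm

D(17) = 202 μm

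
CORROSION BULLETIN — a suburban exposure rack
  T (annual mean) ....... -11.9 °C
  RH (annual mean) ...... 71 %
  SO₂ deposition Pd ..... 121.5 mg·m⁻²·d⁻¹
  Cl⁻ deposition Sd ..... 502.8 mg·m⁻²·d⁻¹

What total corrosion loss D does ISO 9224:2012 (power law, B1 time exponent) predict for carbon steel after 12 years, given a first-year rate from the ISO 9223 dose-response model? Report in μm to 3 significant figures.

carbon steel: f(T) = +0.150·(T−10) [T≤10 °C] = -3.2850
  Pd branch = 1.77·Pd^0.52·e^(0.02·RH+f) = 3.327 μm/a
  Sd branch = 0.102·Sd^0.62·e^(0.033·RH+0.04·T) = 31.21 μm/a
  sum: 3.327 + 31.21 → r_corr = 34.54 μm/a
Long-term exponent b (ISO 9224 Table 2, B1) = 0.523
  D(12) = 34.54 × 12^0.523 = 34.54 × 3.668 = 126.7 μm

D(12) = 127 μm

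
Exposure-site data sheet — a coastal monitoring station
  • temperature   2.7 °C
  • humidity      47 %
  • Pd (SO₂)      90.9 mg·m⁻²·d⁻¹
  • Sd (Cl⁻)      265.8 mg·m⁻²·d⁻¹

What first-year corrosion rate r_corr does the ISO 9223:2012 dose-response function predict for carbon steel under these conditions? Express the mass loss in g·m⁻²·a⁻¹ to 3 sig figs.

carbon steel: T≤10 °C ⇒ hinge +0.150·(2.7−10) = -1.0950
  Pd branch = 1.77·Pd^0.52·e^(0.02·RH+f) = 15.82 μm/a
  Cl⁻ term: 0.102·265.8^0.62·exp(0.033·47+0.04·2.7) = 17.07
  sum: 15.82 + 17.07 → r_corr = 32.89 μm/a
Convert to mass loss: 32.89 μm/a × 7.85 g/cm³ = 258.2 g·m⁻²·a⁻¹

r_corr = 258 g·m⁻²·a⁻¹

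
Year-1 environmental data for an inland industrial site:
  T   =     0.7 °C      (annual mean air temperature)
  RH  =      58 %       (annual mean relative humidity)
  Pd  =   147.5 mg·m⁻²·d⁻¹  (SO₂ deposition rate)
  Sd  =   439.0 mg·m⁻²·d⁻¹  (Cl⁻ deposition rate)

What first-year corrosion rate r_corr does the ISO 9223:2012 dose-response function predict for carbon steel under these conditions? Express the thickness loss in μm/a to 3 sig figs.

carbon steel: f(T) = +0.150·(T−10) [T≤10 °C] = -1.3950
  Pd branch = 1.77·Pd^0.52·e^(0.02·RH+f) = 18.78 μm/a
  Sd branch = 0.102·Sd^0.62·e^(0.033·RH+0.04·T) = 30.93 μm/a
  r_corr = 18.78 + 30.93 = 49.71 μm/a

r_corr = 49.7 μm/a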